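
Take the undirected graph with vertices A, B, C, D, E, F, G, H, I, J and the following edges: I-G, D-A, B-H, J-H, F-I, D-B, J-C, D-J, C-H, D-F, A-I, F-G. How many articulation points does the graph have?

Removing D increases the component count from 2 to 3, so D is a cut vertex.
By contrast removing B leaves 2 components; it is not a cut vertex. No other vertex is a cut vertex either.

1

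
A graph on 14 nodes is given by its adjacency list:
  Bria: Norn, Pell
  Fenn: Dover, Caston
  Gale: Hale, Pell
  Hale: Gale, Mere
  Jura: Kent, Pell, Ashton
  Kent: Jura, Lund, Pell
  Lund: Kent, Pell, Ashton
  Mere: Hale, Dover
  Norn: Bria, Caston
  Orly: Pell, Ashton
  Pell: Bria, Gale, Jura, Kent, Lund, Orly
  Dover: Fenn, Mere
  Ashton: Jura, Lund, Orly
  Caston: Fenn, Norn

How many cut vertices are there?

Removing Pell increases the component count from 1 to 2, so Pell is a cut vertex.
By contrast removing Fenn leaves 1 component; it is not a cut vertex. No other vertex is a cut vertex either.

1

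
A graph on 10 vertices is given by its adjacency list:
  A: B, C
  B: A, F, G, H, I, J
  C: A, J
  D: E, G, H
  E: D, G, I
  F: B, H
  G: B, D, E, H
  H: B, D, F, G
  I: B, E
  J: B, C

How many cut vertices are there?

Removing B increases the component count from 1 to 2, so B is a cut vertex.
By contrast removing E leaves 1 component; it is not a cut vertex. No other vertex is a cut vertex either.

1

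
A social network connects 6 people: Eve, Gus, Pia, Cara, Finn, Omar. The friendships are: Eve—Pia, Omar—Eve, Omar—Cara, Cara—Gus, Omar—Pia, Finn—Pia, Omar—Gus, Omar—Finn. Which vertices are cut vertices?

Removing Omar increases the component count from 1 to 2, so Omar is a cut vertex.
By contrast removing Cara leaves 1 component; it is not a cut vertex. No other vertex is a cut vertex either.

Omar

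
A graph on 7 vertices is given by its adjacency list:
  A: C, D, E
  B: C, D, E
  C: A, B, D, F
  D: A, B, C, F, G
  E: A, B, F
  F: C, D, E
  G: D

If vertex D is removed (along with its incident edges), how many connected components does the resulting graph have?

2

With D gone, the remaining components are: {G}; {A, B, C, E, F}.
That is 2 components.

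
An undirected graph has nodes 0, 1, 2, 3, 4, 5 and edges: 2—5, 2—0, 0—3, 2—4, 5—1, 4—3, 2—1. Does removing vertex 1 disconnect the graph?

No

Deleting 1 leaves 1 component (was 1) (its neighbors 2, 5 remain connected to each other), so 1 is not a cut vertex.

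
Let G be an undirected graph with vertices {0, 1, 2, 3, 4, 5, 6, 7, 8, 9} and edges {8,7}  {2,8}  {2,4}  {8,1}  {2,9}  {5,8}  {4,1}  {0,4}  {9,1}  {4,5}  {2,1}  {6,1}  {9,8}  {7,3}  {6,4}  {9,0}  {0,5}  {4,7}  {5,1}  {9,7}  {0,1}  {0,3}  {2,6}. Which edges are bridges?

none

The edges on the cycle 2-6-4-5-1-2 are not bridges since each lies on that cycle.
Every edge lies on some cycle, so there are no bridges.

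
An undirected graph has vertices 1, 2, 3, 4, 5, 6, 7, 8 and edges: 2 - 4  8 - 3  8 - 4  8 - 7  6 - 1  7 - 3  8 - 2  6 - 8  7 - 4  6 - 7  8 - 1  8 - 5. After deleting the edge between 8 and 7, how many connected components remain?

1

8 and 7 are still connected via 8-6-7, so the component count stays at 1.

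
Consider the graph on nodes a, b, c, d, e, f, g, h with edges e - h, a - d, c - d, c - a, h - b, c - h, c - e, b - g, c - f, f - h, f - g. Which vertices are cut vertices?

Removing c increases the component count from 1 to 2, so c is a cut vertex.
By contrast removing f leaves 1 component; it is not a cut vertex. No other vertex is a cut vertex either.

c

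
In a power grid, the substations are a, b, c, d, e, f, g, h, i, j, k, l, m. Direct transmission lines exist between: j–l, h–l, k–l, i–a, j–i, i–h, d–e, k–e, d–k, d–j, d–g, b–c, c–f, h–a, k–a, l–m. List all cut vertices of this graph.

c, d, l

Removing c increases the component count from 2 to 3, so c is a cut vertex.
Removing d increases the component count from 2 to 3, so d is a cut vertex.
Removing l increases the component count from 2 to 3, so l is a cut vertex.
By contrast removing f leaves 2 components; it is not a cut vertex. No other vertex is a cut vertex either.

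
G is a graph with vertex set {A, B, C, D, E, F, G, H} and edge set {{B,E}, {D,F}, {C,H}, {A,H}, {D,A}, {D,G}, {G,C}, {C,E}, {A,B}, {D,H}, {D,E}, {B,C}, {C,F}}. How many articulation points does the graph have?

Removing B, for instance, still leaves 1 component. No single vertex removal increases the component count — the graph has no articulation points.

0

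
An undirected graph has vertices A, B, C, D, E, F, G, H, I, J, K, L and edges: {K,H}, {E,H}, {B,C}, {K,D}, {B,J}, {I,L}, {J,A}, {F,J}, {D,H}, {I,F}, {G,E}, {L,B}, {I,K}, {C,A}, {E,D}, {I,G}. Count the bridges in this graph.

The edges on the cycle E-D-H-E are not bridges since each lies on that cycle.
Every edge lies on some cycle, so there are no bridges.

0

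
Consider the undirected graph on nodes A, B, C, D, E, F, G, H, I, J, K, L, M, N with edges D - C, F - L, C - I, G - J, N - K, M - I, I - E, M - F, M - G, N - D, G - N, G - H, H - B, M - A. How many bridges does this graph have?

8

The edges on the cycle M-G-N-D-C-I-M are not bridges since each lies on that cycle.
But removing K - N disconnects K from N; removing B - H disconnects B from H; removing G - H disconnects G from H; removing L - F disconnects L from F — these are bridges.
In total 8 edges are bridges.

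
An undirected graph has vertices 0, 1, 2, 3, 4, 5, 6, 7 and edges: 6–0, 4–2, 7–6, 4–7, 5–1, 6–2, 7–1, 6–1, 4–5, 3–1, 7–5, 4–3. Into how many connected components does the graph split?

Starting from 0 we can reach 0, 1, 2, 3, 4, 5, 6, 7. That is one component of size 8.
Total: 1 component.

1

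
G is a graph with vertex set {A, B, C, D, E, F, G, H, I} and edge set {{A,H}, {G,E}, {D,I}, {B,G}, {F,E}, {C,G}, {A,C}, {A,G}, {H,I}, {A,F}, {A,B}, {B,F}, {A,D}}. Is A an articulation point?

Deleting A raises the number of components from 1 to 2, so A is a cut vertex.

Yes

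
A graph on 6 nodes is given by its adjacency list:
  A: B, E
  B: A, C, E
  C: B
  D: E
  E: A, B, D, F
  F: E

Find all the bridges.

The edges on the cycle E-B-A-E are not bridges since each lies on that cycle.
But removing B-C disconnects B from C; removing E-D disconnects E from D; removing E-F disconnects E from F — these are bridges.

B-C, D-E, E-F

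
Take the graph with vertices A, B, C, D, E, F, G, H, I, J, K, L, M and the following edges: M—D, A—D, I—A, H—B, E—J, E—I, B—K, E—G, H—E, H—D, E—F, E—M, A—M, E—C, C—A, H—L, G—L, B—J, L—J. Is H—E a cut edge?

After removing H—E, the path H-B-J-E still connects them, so the edge is not a bridge.

No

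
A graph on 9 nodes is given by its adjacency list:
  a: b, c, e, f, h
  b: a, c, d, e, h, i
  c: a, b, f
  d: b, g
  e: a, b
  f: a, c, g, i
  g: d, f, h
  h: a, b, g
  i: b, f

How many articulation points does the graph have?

0

Removing i, for instance, still leaves 1 component. No single vertex removal increases the component count — the graph has no articulation points.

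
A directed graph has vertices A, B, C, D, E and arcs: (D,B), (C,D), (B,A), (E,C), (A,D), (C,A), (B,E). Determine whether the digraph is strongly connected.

Yes

From B we can reach every vertex (A, B, C, D, E), and every vertex can reach B (A, B, C, D, E). So the whole graph is one strongly connected component.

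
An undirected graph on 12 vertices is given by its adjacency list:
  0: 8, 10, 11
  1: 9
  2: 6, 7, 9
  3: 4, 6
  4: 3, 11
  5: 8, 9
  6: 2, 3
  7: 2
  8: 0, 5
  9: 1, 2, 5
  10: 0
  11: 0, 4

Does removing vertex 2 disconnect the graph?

Deleting 2 raises the number of components from 1 to 2, so 2 is a cut vertex.

Yes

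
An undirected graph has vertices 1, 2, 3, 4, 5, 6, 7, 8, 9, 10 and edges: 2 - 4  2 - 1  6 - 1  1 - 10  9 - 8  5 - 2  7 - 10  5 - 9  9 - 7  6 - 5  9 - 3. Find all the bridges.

2-4, 3-9, 8-9

The edges on the cycle 5-9-7-10-1-2-5 are not bridges since each lies on that cycle.
But removing 9 - 8 disconnects 9 from 8; removing 9 - 3 disconnects 9 from 3; removing 2 - 4 disconnects 2 from 4 — these are bridges.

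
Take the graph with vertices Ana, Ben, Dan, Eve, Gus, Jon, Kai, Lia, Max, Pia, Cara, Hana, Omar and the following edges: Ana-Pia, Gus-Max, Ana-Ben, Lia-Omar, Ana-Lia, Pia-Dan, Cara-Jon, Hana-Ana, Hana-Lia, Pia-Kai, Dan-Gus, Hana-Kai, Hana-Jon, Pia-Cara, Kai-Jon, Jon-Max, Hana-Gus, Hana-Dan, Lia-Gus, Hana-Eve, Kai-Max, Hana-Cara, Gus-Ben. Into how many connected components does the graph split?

1

Starting from Ana we can reach Ana, Ben, Dan, Eve, Gus, Jon, Kai, Lia, Max, Pia, Cara, Hana, Omar. That is one component of size 13.
Total: 1 component.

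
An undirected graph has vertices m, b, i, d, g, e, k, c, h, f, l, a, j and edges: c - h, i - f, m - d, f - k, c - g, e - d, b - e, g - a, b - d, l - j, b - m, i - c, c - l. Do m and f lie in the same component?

No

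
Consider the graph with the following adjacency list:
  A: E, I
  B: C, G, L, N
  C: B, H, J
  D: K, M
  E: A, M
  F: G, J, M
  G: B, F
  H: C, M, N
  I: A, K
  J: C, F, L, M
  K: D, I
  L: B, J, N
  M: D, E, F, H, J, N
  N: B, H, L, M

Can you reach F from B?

From B we can reach A, B, C, D, E, F, G, H, I, J, K, L, M, N, which includes F.

Yes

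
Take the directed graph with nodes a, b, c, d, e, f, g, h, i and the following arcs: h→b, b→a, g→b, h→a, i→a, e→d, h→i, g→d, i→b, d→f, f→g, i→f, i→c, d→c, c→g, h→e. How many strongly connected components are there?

{c, d, f, g} are all mutually reachable — one SCC of size 4.
{h} is an SCC by itself.
{i} is an SCC by itself.
{b} is an SCC by itself.
{a} is an SCC by itself.
(and 1 more singleton SCC)
That gives 6 strongly connected components.

6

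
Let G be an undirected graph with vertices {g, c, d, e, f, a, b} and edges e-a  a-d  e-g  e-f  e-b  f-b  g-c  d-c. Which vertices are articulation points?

Removing e increases the component count from 1 to 2, so e is a cut vertex.
By contrast removing b leaves 1 component; it is not a cut vertex. No other vertex is a cut vertex either.

e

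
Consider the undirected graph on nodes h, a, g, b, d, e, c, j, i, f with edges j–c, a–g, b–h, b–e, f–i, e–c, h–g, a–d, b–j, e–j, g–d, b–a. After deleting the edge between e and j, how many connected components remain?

2

e and j are still connected via e-b-j, so the component count stays at 2.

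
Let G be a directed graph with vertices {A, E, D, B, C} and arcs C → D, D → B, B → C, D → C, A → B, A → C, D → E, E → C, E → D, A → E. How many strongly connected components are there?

{B, C, D, E} are all mutually reachable — one SCC of size 4.
{A} is an SCC by itself.
That gives 2 strongly connected components.

2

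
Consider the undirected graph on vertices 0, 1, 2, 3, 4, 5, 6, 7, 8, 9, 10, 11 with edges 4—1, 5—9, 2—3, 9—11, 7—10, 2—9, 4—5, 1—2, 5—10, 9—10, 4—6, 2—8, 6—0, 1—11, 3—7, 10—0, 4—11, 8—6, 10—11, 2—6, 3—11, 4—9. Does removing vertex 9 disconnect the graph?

No

Deleting 9 leaves 1 component (was 1) (its neighbors 2, 4, 5, 10, 11 remain connected to each other), so 9 is not a cut vertex.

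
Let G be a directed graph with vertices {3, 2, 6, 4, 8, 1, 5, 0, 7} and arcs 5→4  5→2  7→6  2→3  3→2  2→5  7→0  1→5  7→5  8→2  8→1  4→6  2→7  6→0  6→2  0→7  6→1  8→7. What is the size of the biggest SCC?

8

{0, 1, 2, 3, 4, 5, 6, 7} are all mutually reachable — one SCC of size 8.
{8} is an SCC by itself.
The largest has 8 vertices.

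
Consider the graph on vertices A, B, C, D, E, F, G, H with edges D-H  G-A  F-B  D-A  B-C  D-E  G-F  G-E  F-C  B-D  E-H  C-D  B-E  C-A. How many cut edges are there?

0

The edges on the cycle G-F-B-D-E-G are not bridges since each lies on that cycle.
Every edge lies on some cycle, so there are no bridges.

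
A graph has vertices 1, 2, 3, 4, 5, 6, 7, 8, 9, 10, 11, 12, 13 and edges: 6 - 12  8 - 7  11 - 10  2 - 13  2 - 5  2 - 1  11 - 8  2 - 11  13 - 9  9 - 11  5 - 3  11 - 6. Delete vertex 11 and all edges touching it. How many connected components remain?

5

With 11 gone, the remaining components are: {10}; {4}; {6, 12}; {7, 8}; {1, 2, 3, 5, 9, 13}.
That is 5 components.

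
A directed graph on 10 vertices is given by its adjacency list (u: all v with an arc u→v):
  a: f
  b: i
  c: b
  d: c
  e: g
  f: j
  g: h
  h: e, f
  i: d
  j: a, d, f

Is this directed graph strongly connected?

No

There is no directed path from f to h, so the graph is not strongly connected.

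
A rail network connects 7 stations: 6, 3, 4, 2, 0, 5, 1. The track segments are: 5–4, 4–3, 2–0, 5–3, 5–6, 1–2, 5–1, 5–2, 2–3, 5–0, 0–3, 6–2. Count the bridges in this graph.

The edges on the cycle 5-6-2-0-3-4-5 are not bridges since each lies on that cycle.
Every edge lies on some cycle, so there are no bridges.

0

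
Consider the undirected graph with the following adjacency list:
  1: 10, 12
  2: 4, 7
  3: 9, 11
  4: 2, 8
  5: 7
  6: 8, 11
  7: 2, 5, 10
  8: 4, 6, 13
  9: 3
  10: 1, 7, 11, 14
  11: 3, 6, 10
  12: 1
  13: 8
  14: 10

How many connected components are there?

Starting from 1 we can reach 1, 2, 3, 4, 5, 6, 7, 8, 9, 10, 11, 12, 13, 14. That is one component of size 14.
Total: 1 component.

1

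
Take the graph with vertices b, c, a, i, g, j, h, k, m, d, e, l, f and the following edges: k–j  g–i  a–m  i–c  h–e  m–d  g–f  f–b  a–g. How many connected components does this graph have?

4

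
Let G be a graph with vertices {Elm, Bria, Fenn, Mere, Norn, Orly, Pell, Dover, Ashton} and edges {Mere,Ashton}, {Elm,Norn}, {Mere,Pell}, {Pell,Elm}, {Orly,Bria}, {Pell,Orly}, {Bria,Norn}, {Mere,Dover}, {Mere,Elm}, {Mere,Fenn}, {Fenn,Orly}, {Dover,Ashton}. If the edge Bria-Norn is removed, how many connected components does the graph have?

Bria and Norn are still connected via Bria-Orly-Pell-Elm-Norn, so the component count stays at 1.

1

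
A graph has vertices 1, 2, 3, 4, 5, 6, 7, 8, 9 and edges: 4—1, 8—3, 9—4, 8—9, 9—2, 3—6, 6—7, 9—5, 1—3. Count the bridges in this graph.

The edges on the cycle 8-9-4-1-3-8 are not bridges since each lies on that cycle.
But removing 7—6 disconnects 7 from 6; removing 3—6 disconnects 3 from 6; removing 9—5 disconnects 9 from 5; removing 9—2 disconnects 9 from 2 — these are bridges.
That makes 4 bridges.

4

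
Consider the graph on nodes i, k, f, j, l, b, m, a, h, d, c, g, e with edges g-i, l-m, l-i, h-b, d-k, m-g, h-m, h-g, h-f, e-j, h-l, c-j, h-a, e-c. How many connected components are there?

3

Starting from d we can reach d, k. That is one component of size 2.
Starting from c we can reach c, e, j. That is one component of size 3.
Starting from a we can reach a, b, f, g, h, i, l, m. That is one component of size 8.
Total: 3 components.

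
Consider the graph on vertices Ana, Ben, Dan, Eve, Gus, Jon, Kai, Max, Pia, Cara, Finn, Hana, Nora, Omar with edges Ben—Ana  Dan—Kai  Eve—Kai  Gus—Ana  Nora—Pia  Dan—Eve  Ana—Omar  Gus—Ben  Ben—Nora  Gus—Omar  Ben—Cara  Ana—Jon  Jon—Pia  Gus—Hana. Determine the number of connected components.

4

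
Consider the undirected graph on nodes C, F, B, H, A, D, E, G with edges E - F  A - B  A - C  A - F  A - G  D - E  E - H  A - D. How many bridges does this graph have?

4

The edges on the cycle A-D-E-F-A are not bridges since each lies on that cycle.
But removing C - A disconnects C from A; removing H - E disconnects H from E; removing G - A disconnects G from A; removing B - A disconnects B from A — these are bridges.
That makes 4 bridges.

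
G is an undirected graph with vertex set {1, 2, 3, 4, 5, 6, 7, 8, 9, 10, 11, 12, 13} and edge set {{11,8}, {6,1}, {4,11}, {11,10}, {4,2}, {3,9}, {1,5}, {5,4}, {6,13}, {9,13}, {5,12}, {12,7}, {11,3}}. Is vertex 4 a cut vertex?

Deleting 4 raises the number of components from 1 to 2, so 4 is a cut vertex.

Yes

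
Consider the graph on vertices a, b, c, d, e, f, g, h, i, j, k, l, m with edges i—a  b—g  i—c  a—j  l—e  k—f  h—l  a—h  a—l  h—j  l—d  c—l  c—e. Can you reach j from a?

Yes

From a we can reach a, c, d, e, h, i, j, l, which includes j.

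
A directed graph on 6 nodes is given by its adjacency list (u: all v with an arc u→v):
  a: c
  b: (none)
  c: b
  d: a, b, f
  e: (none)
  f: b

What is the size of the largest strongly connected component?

{f} is an SCC by itself.
{b} is an SCC by itself.
{a} is an SCC by itself.
{e} is an SCC by itself.
{d} is an SCC by itself.
(and 1 more singleton SCC)
The largest has 1 vertex.

1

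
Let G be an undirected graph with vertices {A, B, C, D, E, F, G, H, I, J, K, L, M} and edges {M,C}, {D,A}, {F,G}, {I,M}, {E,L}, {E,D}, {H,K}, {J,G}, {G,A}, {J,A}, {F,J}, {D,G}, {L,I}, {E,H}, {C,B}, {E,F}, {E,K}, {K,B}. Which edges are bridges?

The edges on the cycle F-J-G-F are not bridges since each lies on that cycle.
Every edge lies on some cycle, so there are no bridges.

none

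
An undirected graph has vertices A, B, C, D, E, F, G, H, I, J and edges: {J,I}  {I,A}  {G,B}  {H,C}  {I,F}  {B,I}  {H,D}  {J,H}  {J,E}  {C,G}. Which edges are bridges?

A-I, D-H, E-J, F-I

The edges on the cycle J-H-C-G-B-I-J are not bridges since each lies on that cycle.
But removing J—E disconnects J from E; removing I—A disconnects I from A; removing D—H disconnects D from H; removing F—I disconnects F from I — these are bridges.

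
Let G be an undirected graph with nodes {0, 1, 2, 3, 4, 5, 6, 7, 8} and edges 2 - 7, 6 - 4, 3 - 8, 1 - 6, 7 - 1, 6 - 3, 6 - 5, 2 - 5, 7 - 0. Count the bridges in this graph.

4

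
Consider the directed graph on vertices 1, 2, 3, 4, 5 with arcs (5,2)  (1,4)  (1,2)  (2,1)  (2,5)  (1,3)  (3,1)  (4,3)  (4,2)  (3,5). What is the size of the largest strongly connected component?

5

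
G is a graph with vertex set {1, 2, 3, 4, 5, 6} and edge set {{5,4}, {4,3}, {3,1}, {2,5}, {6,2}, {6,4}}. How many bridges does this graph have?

The edges on the cycle 6-2-5-4-6 are not bridges since each lies on that cycle.
But removing 4 - 3 disconnects 4 from 3; removing 3 - 1 disconnects 3 from 1 — these are bridges.
That makes 2 bridges.

2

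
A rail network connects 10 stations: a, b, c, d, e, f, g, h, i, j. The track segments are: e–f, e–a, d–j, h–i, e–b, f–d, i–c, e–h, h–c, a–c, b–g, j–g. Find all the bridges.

none

The edges on the cycle h-i-c-h are not bridges since each lies on that cycle.
Every edge lies on some cycle, so there are no bridges.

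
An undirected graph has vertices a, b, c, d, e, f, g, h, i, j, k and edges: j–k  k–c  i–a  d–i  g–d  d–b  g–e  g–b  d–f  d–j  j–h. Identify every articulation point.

d, g, i, j, k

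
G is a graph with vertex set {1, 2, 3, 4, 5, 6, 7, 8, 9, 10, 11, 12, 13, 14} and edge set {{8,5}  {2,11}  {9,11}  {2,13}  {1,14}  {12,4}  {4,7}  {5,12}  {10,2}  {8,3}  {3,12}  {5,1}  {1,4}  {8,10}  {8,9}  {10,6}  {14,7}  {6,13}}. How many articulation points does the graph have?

1

Removing 8 increases the component count from 1 to 2, so 8 is a cut vertex.
By contrast removing 11 leaves 1 component; it is not a cut vertex. No other vertex is a cut vertex either.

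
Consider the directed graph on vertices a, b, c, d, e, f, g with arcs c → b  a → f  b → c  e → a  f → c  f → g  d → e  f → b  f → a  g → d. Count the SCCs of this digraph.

2

{a, d, e, f, g} are all mutually reachable — one SCC of size 5.
{b, c} are all mutually reachable — one SCC of size 2.
That gives 2 strongly connected components.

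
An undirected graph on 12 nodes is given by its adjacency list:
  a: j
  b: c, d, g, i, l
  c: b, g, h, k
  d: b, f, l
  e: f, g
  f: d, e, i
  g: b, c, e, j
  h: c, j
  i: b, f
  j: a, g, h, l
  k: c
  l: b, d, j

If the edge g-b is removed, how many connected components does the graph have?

g and b are still connected via g-c-b, so the component count stays at 1.

1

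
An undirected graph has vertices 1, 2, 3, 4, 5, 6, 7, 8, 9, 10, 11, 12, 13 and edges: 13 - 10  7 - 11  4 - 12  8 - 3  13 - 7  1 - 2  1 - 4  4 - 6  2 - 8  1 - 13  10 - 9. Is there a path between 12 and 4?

Yes

From 12 we can reach 1, 2, 3, 4, 6, 7, 8, 9, 10, 11, 12, 13, which includes 4.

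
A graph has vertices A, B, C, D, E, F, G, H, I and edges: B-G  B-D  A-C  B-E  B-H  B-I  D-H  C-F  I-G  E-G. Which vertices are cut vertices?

B, C

Removing B increases the component count from 2 to 3, so B is a cut vertex.
Removing C increases the component count from 2 to 3, so C is a cut vertex.
By contrast removing G leaves 2 components; it is not a cut vertex. No other vertex is a cut vertex either.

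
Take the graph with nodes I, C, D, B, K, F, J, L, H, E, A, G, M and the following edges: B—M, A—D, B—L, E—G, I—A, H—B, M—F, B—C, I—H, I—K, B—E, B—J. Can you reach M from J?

Yes

From J we can reach A, B, C, D, E, F, G, H, I, J, K, L, M, which includes M.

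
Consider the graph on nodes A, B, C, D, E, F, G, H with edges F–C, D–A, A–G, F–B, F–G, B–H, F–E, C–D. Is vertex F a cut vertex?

Yes

Deleting F raises the number of components from 1 to 3, so F is a cut vertex.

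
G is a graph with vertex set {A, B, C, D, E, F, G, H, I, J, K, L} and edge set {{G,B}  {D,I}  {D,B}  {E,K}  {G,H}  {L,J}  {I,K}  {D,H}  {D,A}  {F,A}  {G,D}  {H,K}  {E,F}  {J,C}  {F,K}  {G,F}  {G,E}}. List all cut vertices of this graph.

J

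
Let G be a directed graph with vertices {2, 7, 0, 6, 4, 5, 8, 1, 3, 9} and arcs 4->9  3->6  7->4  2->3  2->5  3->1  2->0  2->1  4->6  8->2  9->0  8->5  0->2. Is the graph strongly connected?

There is no directed path from 0 to 7, so the graph is not strongly connected.

No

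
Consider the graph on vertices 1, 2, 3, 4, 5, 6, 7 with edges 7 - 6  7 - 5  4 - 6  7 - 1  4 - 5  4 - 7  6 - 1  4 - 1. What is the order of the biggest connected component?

5

2 is isolated — a component by itself.
3 is isolated — a component by itself.
Starting from 1 we can reach 1, 4, 5, 6, 7. That is one component of size 5.
The largest has 5 vertices.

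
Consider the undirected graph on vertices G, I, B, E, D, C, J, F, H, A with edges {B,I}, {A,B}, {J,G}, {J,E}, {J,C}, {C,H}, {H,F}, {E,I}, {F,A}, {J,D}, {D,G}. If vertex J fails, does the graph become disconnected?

Yes

Deleting J raises the number of components from 1 to 2, so J is a cut vertex.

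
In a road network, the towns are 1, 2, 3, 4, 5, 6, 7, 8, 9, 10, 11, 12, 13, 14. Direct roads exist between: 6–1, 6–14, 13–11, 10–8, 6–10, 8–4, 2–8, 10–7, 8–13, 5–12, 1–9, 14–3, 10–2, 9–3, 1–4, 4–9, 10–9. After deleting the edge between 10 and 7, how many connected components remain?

3

Before removal there are 2 components.
10–7 is a bridge — removing it separates 10's side from 7's side.
After removal: 3 components.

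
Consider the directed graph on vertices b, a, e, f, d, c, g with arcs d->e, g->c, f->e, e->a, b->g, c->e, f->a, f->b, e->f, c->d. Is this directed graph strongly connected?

No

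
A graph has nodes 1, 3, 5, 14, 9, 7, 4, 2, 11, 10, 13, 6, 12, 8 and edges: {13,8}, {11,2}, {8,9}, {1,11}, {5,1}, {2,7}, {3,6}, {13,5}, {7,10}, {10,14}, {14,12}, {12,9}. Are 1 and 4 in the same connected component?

The component containing 1 is {1, 2, 5, 7, 8, 9, 10, 11, 12, 13, 14}, and 4 is not in it.

No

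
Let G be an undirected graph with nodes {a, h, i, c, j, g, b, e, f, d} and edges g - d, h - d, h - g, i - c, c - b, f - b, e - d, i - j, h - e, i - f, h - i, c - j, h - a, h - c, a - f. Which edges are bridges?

none

The edges on the cycle h-g-d-h are not bridges since each lies on that cycle.
Every edge lies on some cycle, so there are no bridges.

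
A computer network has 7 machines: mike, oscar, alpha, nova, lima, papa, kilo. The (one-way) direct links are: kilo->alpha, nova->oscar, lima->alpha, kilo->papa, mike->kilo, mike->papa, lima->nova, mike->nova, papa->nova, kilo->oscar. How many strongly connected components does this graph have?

7

{papa} is an SCC by itself.
{lima} is an SCC by itself.
{oscar} is an SCC by itself.
{alpha} is an SCC by itself.
{nova} is an SCC by itself.
(and 2 more singleton SCCs)
That gives 7 strongly connected components.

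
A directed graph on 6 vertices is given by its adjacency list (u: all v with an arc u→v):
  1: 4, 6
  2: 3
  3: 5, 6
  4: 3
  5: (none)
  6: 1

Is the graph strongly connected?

No

There is no directed path from 5 to 2, so the graph is not strongly connected.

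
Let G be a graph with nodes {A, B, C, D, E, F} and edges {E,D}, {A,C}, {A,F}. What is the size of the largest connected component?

B is isolated — a component by itself.
Starting from D we can reach D, E. That is one component of size 2.
Starting from A we can reach A, C, F. That is one component of size 3.
The largest has 3 vertices.

3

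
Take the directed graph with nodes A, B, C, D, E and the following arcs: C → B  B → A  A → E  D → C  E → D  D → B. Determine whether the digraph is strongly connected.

Yes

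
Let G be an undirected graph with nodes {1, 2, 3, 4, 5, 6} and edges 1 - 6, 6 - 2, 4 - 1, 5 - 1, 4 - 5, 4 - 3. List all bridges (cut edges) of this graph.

1-6, 2-6, 3-4

The edges on the cycle 4-5-1-4 are not bridges since each lies on that cycle.
But removing 6 - 2 disconnects 6 from 2; removing 1 - 6 disconnects 1 from 6; removing 4 - 3 disconnects 4 from 3 — these are bridges.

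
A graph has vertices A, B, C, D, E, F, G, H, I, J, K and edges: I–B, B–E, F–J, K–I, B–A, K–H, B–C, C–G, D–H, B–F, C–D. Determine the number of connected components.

1

Starting from A we can reach A, B, C, D, E, F, G, H, I, J, K. That is one component of size 11.
Total: 1 component.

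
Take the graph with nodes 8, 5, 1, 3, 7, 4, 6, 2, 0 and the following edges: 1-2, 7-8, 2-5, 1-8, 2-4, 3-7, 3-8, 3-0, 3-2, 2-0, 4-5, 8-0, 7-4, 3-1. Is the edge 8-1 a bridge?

After removing 8-1, the path 8-3-1 still connects them, so the edge is not a bridge.

No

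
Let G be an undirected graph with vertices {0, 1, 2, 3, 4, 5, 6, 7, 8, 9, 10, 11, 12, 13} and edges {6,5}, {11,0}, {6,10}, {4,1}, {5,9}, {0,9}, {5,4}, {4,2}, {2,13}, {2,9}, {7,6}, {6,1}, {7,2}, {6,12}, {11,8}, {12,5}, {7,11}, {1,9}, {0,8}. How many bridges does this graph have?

The edges on the cycle 6-12-5-4-1-6 are not bridges since each lies on that cycle.
But removing 2–13 disconnects 2 from 13; removing 6–10 disconnects 6 from 10 — these are bridges.
That makes 2 bridges.

2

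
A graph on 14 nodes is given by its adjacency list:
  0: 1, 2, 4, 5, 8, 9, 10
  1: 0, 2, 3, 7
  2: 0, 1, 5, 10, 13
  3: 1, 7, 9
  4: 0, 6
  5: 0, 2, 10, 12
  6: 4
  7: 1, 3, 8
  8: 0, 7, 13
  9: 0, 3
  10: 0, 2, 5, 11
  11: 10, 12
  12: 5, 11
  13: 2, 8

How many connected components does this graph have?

Starting from 0 we can reach 0, 1, 2, 3, 4, 5, 6, 7, 8, 9, 10, 11, 12, 13. That is one component of size 14.
Total: 1 component.

1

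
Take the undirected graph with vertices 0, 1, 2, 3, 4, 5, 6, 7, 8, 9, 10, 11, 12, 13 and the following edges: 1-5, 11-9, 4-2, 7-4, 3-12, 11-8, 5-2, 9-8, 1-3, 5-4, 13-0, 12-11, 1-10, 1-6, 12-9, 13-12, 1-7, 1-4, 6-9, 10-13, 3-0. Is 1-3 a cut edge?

After removing 1-3, the path 1-10-13-0-3 still connects them, so the edge is not a bridge.

No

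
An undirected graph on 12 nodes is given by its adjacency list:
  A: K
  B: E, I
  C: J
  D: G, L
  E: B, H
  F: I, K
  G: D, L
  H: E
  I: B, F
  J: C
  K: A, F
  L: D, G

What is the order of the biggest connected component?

7

Starting from C we can reach C, J. That is one component of size 2.
Starting from D we can reach D, G, L. That is one component of size 3.
Starting from A we can reach A, B, E, F, H, I, K. That is one component of size 7.
The largest has 7 vertices.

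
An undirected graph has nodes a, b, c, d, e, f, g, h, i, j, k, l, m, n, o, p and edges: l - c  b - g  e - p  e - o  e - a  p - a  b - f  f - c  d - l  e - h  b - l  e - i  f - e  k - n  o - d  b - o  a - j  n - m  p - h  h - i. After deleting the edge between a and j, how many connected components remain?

3

Before removal there are 2 components.
a - j is a bridge — removing it separates a's side from j's side.
After removal: 3 components.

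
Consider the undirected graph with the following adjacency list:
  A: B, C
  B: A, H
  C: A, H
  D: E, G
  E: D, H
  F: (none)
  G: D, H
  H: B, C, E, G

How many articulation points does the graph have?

1

Removing H increases the component count from 2 to 3, so H is a cut vertex.
By contrast removing A leaves 2 components; it is not a cut vertex. No other vertex is a cut vertex either.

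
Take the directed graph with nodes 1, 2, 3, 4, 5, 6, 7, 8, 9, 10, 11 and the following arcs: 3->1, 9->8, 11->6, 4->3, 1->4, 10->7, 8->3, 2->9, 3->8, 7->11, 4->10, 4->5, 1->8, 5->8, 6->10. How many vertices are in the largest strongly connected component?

5

{1, 3, 4, 5, 8} are all mutually reachable — one SCC of size 5.
{6, 7, 10, 11} are all mutually reachable — one SCC of size 4.
{2} is an SCC by itself.
{9} is an SCC by itself.
The largest has 5 vertices.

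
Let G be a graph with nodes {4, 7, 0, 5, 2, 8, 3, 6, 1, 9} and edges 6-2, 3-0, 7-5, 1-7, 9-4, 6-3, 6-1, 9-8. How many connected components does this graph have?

2

Starting from 4 we can reach 4, 8, 9. That is one component of size 3.
Starting from 0 we can reach 0, 1, 2, 3, 5, 6, 7. That is one component of size 7.
Total: 2 components.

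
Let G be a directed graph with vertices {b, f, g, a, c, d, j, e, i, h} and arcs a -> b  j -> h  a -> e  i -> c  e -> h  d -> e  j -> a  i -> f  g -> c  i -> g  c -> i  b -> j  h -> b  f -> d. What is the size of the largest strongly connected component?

5

{a, b, e, h, j} are all mutually reachable — one SCC of size 5.
{c, g, i} are all mutually reachable — one SCC of size 3.
{f} is an SCC by itself.
{d} is an SCC by itself.
The largest has 5 vertices.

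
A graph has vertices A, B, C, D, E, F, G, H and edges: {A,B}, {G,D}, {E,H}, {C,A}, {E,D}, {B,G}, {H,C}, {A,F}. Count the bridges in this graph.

1

The edges on the cycle E-H-C-A-B-G-D-E are not bridges since each lies on that cycle.
But removing A–F disconnects A from F — this is a bridge.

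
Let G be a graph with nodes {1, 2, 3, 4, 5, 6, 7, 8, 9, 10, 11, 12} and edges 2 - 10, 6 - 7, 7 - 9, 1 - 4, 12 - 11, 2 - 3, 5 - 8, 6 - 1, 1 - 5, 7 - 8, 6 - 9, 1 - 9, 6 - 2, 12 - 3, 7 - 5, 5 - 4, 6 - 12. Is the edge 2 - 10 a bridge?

Removing 2 - 10 leaves no path between 2 and 10: the component count goes from 1 to 2. So it is a bridge.

Yes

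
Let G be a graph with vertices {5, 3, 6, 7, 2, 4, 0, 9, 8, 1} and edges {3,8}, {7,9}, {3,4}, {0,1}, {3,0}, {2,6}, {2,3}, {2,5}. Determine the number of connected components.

2

Starting from 7 we can reach 7, 9. That is one component of size 2.
Starting from 0 we can reach 0, 1, 2, 3, 4, 5, 6, 8. That is one component of size 8.
Total: 2 components.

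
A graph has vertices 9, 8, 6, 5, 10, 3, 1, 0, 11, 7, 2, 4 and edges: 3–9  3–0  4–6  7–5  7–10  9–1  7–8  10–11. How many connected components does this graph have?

4

2 is isolated — a component by itself.
Starting from 4 we can reach 4, 6. That is one component of size 2.
Starting from 0 we can reach 0, 1, 3, 9. That is one component of size 4.
Starting from 5 we can reach 5, 7, 8, 10, 11. That is one component of size 5.
Total: 4 components.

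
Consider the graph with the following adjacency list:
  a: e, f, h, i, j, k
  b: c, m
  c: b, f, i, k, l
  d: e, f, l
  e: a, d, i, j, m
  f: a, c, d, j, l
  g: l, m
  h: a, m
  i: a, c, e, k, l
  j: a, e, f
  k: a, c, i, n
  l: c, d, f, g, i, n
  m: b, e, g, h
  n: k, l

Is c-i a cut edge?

No

After removing c-i, the path c-l-i still connects them, so the edge is not a bridge.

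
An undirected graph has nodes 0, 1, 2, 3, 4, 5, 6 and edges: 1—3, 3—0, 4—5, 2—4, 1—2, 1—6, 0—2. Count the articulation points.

Removing 1 increases the component count from 1 to 2, so 1 is a cut vertex.
Removing 2 increases the component count from 1 to 2, so 2 is a cut vertex.
Removing 4 increases the component count from 1 to 2, so 4 is a cut vertex.
By contrast removing 5 leaves 1 component; it is not a cut vertex. No other vertex is a cut vertex either.

3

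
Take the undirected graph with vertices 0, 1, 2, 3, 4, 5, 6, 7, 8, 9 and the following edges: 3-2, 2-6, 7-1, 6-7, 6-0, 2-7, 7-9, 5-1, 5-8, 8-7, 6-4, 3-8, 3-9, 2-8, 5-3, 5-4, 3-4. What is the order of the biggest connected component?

10

Starting from 0 we can reach 0, 1, 2, 3, 4, 5, 6, 7, 8, 9. That is one component of size 10.
The largest has 10 vertices.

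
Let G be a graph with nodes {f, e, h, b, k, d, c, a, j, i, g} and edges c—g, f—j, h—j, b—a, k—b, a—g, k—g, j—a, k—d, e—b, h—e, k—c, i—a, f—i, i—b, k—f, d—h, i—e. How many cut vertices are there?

0

Removing i, for instance, still leaves 1 component. No single vertex removal increases the component count — the graph has no articulation points.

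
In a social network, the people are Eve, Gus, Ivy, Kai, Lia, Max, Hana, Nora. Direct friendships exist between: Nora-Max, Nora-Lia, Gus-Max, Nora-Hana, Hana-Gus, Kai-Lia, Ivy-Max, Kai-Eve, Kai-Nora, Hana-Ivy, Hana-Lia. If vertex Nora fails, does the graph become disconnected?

No

Deleting Nora leaves 1 component (was 1) (its neighbors Kai, Lia, Max, Hana remain connected to each other), so Nora is not a cut vertex.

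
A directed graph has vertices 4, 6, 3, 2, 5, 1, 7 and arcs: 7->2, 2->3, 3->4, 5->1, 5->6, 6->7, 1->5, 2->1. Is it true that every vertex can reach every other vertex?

There is no directed path from 3 to 6, so the graph is not strongly connected.

No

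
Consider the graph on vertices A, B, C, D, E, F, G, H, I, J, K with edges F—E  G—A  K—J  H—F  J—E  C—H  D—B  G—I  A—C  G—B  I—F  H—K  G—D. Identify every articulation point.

G

Removing G increases the component count from 1 to 2, so G is a cut vertex.
By contrast removing F leaves 1 component; it is not a cut vertex. No other vertex is a cut vertex either.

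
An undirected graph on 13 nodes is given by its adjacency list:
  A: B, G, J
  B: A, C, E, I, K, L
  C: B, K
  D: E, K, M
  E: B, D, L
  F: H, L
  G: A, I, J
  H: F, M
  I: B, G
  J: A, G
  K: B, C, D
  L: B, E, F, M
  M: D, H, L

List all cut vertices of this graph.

Removing B increases the component count from 1 to 2, so B is a cut vertex.
By contrast removing F leaves 1 component; it is not a cut vertex. No other vertex is a cut vertex either.

B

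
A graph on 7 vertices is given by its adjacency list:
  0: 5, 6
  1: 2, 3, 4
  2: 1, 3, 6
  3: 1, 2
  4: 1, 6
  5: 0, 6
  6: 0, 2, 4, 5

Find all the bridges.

none

The edges on the cycle 6-0-5-6 are not bridges since each lies on that cycle.
Every edge lies on some cycle, so there are no bridges.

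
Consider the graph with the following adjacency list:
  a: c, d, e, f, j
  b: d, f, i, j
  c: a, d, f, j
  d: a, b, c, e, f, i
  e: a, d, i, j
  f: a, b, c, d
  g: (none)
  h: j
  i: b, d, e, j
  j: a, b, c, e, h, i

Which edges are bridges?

The edges on the cycle b-j-i-b are not bridges since each lies on that cycle.
But removing j-h disconnects j from h — this is a bridge.

h-j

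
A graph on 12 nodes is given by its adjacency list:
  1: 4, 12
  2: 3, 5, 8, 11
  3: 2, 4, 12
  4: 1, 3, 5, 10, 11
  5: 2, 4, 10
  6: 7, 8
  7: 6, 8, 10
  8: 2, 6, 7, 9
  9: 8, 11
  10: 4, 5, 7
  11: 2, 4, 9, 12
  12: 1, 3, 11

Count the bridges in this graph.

The edges on the cycle 5-4-11-9-8-2-5 are not bridges since each lies on that cycle.
Every edge lies on some cycle, so there are no bridges.

0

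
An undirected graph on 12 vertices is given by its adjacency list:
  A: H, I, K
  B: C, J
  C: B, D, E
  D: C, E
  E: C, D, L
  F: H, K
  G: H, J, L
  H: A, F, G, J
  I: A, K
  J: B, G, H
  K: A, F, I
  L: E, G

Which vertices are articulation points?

H

Removing H increases the component count from 1 to 2, so H is a cut vertex.
By contrast removing G leaves 1 component; it is not a cut vertex. No other vertex is a cut vertex either.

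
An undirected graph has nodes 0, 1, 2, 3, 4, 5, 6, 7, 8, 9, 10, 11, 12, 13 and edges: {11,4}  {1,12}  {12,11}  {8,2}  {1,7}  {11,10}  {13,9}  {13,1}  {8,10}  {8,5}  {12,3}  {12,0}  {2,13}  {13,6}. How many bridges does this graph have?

7

The edges on the cycle 8-2-13-1-12-11-10-8 are not bridges since each lies on that cycle.
But removing 13–9 disconnects 13 from 9; removing 8–5 disconnects 8 from 5; removing 1–7 disconnects 1 from 7; removing 0–12 disconnects 0 from 12 — these are bridges.
In total 7 edges are bridges.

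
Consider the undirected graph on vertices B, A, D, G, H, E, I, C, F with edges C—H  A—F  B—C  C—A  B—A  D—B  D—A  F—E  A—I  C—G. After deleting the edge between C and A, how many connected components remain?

1

C and A are still connected via C-B-A, so the component count stays at 1.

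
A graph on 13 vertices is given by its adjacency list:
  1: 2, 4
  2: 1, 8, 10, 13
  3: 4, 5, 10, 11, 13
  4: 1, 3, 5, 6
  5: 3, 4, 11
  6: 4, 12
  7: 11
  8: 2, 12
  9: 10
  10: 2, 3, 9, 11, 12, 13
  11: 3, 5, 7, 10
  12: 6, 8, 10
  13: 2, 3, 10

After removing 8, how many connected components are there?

1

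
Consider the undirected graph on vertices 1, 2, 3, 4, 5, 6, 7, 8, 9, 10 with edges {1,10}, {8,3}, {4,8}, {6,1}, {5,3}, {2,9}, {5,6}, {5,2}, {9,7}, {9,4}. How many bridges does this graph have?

The edges on the cycle 5-2-9-4-8-3-5 are not bridges since each lies on that cycle.
But removing 1—10 disconnects 1 from 10; removing 1—6 disconnects 1 from 6; removing 9—7 disconnects 9 from 7; removing 5—6 disconnects 5 from 6 — these are bridges.
That makes 4 bridges.

4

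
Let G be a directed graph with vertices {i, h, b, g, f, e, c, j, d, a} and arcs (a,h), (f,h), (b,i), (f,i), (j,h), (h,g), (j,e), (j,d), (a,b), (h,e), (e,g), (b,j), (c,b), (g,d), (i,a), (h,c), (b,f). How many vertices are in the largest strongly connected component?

{a, b, c, f, h, i, j} are all mutually reachable — one SCC of size 7.
{d} is an SCC by itself.
{e} is an SCC by itself.
{g} is an SCC by itself.
The largest has 7 vertices.

7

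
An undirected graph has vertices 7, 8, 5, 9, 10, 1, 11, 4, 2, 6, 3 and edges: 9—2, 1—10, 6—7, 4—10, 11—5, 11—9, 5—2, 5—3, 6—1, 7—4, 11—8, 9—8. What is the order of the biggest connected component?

Starting from 1 we can reach 1, 4, 6, 7, 10. That is one component of size 5.
Starting from 2 we can reach 2, 3, 5, 8, 9, 11. That is one component of size 6.
The largest has 6 vertices.

6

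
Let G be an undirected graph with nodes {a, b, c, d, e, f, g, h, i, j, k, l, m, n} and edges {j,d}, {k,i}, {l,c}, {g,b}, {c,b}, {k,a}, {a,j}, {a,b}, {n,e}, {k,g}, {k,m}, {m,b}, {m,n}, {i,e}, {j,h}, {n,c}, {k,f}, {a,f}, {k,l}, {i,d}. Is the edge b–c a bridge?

After removing b–c, the path b-m-n-c still connects them, so the edge is not a bridge.

No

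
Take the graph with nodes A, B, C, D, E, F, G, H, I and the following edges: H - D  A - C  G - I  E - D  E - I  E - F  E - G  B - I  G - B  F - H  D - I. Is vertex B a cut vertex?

No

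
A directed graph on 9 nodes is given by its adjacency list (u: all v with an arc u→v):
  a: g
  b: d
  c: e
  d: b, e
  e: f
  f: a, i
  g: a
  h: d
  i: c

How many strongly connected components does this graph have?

{c, e, f, i} are all mutually reachable — one SCC of size 4.
{a, g} are all mutually reachable — one SCC of size 2.
{b, d} are all mutually reachable — one SCC of size 2.
{h} is an SCC by itself.
That gives 4 strongly connected components.

4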